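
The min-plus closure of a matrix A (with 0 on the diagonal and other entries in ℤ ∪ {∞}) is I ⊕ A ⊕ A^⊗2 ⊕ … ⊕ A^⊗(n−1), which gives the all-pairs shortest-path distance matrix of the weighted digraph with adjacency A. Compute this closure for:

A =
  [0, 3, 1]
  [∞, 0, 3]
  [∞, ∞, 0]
Closure =
  [0, 3, 1]
  [∞, 0, 3]
  [∞, ∞, 0]

This is the Floyd-Warshall all-pairs shortest-path computation. For each intermediate vertex k = 0, 1, …, 2, update dist[i][j] ← min(dist[i][j], dist[i][k] + dist[k][j]). The final matrix gives, for each (i, j), the minimum total weight of any directed path from i to j (possibly empty when i = j).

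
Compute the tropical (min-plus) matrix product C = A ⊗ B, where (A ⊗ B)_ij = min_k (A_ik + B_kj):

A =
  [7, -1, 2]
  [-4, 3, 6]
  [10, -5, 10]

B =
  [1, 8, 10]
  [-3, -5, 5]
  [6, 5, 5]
A ⊗ B =
  [-4, -6, 4]
  [-3, -2, 6]
  [-8, -10, 0]

Apply the min-plus product entry-by-entry:
  C[0][0] = min over k of (A[0][0] + B[0][0] = 7 + 1 = 8, A[0][1] + B[1][0] = -1 + -3 = -4, A[0][2] + B[2][0] = 2 + 6 = 8) = -4 (attained at k = 1)
  C[0][1] = min over k of (A[0][0] + B[0][1] = 7 + 8 = 15, A[0][1] + B[1][1] = -1 + -5 = -6, A[0][2] + B[2][1] = 2 + 5 = 7) = -6 (attained at k = 1)
  C[0][2] = min over k of (A[0][0] + B[0][2] = 7 + 10 = 17, A[0][1] + B[1][2] = -1 + 5 = 4, A[0][2] + B[2][2] = 2 + 5 = 7) = 4 (attained at k = 1)
  C[1][0] = min over k of (A[1][0] + B[0][0] = -4 + 1 = -3, A[1][1] + B[1][0] = 3 + -3 = 0, A[1][2] + B[2][0] = 6 + 6 = 12) = -3 (attained at k = 0)
  C[1][1] = min over k of (A[1][0] + B[0][1] = -4 + 8 = 4, A[1][1] + B[1][1] = 3 + -5 = -2, A[1][2] + B[2][1] = 6 + 5 = 11) = -2 (attained at k = 1)
  C[1][2] = min over k of (A[1][0] + B[0][2] = -4 + 10 = 6, A[1][1] + B[1][2] = 3 + 5 = 8, A[1][2] + B[2][2] = 6 + 5 = 11) = 6 (attained at k = 0)
  C[2][0] = min over k of (A[2][0] + B[0][0] = 10 + 1 = 11, A[2][1] + B[1][0] = -5 + -3 = -8, A[2][2] + B[2][0] = 10 + 6 = 16) = -8 (attained at k = 1)
  C[2][1] = min over k of (A[2][0] + B[0][1] = 10 + 8 = 18, A[2][1] + B[1][1] = -5 + -5 = -10, A[2][2] + B[2][1] = 10 + 5 = 15) = -10 (attained at k = 1)
  C[2][2] = min over k of (A[2][0] + B[0][2] = 10 + 10 = 20, A[2][1] + B[1][2] = -5 + 5 = 0, A[2][2] + B[2][2] = 10 + 5 = 15) = 0 (attained at k = 1)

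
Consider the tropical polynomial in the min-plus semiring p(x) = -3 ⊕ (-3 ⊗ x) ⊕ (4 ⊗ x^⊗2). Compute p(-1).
p(-1) = -4

A tropical monomial a ⊗ x^⊗i evaluates to a + i · x. Evaluating each term at x = -1:
  Term 0 contributes -3 + 0 · -1 = -3
  Term 1 contributes -3 + 1 · -1 = -4
  Term 2 contributes 4 + 2 · -1 = 2
p(-1) = ⊕ of these = min[-3, -4, 2] = -4.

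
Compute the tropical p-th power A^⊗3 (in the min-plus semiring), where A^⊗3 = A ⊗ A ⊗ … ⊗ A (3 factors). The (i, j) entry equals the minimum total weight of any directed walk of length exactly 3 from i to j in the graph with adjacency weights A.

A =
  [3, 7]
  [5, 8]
A^⊗3 =
  [9, 13]
  [11, 15]

Each entry (A^⊗3)_ij equals the minimum over all length-3 walks i = v_0 → v_1 → … → v_3 = j of Σ_t A[v_t][v_{t+1}]. For example, for (i, j) = (0, 1) we minimise over 4 possible intermediate vertex sequences; the minimum is 13, attained along the walk 0 → 0 → 0 → 1.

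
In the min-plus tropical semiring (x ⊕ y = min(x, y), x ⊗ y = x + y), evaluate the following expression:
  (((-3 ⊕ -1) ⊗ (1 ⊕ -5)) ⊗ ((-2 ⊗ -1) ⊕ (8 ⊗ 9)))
(((-3 ⊕ -1) ⊗ (1 ⊕ -5)) ⊗ ((-2 ⊗ -1) ⊕ (8 ⊗ 9))) = -11

Expand innermost to outermost. Recall ⊕ takes the minimum of its arguments and ⊗ takes their sum. Working out the expression (((-3 ⊕ -1) ⊗ (1 ⊕ -5)) ⊗ ((-2 ⊗ -1) ⊕ (8 ⊗ 9))) gives -11.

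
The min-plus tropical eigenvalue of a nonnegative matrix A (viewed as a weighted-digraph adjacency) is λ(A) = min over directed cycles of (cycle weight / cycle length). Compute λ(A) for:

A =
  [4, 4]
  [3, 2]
λ(A) = 2

Enumerate directed cycles and compute their means (weight / length). Sample:
  cycle 0 → 0: weight = 4, length = 1, mean = 4/1 ≈ 4.000
  cycle 1 → 1: weight = 2, length = 1, mean = 2/1 ≈ 2.000
  cycle 0 → 1 → 0: weight = 7, length = 2, mean = 7/2 ≈ 3.500
  cycle 1 → 0 → 1: weight = 7, length = 2, mean = 7/2 ≈ 3.500
Minimum mean = 2.000, attained e.g. along the cycle 1 → 1 with weight 2 and length 1. So λ(A) = 2/1 = 2.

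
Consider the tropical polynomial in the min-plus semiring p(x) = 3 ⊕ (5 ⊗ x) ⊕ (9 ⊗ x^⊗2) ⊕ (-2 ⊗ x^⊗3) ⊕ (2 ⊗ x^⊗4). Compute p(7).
p(7) = 3

A tropical monomial a ⊗ x^⊗i evaluates to a + i · x. Evaluating each term at x = 7:
  Term 0 contributes 3 + 0 · 7 = 3
  Term 1 contributes 5 + 1 · 7 = 12
  Term 2 contributes 9 + 2 · 7 = 23
  Term 3 contributes -2 + 3 · 7 = 19
  Term 4 contributes 2 + 4 · 7 = 30
p(7) = ⊕ of these = min[3, 12, 23, 19, 30] = 3.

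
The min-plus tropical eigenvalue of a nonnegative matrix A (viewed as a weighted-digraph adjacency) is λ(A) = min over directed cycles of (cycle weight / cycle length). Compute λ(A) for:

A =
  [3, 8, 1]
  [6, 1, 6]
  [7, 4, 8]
λ(A) = 1

Enumerate directed cycles and compute their means (weight / length). Sample:
  cycle 0 → 0: weight = 3, length = 1, mean = 3/1 ≈ 3.000
  cycle 1 → 1: weight = 1, length = 1, mean = 1/1 ≈ 1.000
  cycle 2 → 2: weight = 8, length = 1, mean = 8/1 ≈ 8.000
  cycle 0 → 1 → 0: weight = 14, length = 2, mean = 14/2 ≈ 7.000
  cycle 0 → 2 → 0: weight = 8, length = 2, mean = 8/2 ≈ 4.000
  cycle 1 → 0 → 1: weight = 14, length = 2, mean = 14/2 ≈ 7.000
Minimum mean = 1.000, attained e.g. along the cycle 1 → 1 with weight 1 and length 1. So λ(A) = 1/1 = 1.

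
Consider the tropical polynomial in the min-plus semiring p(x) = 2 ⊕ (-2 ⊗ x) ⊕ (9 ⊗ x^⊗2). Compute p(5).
p(5) = 2

A tropical monomial a ⊗ x^⊗i evaluates to a + i · x. Evaluating each term at x = 5:
  Term 0 contributes 2 + 0 · 5 = 2
  Term 1 contributes -2 + 1 · 5 = 3
  Term 2 contributes 9 + 2 · 5 = 19
p(5) = ⊕ of these = min[2, 3, 19] = 2.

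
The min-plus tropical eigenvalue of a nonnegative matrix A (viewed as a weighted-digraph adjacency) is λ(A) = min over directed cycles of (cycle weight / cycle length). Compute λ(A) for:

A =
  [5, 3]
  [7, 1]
λ(A) = 1

Enumerate directed cycles and compute their means (weight / length). Sample:
  cycle 0 → 0: weight = 5, length = 1, mean = 5/1 ≈ 5.000
  cycle 1 → 1: weight = 1, length = 1, mean = 1/1 ≈ 1.000
  cycle 0 → 1 → 0: weight = 10, length = 2, mean = 10/2 ≈ 5.000
  cycle 1 → 0 → 1: weight = 10, length = 2, mean = 10/2 ≈ 5.000
Minimum mean = 1.000, attained e.g. along the cycle 1 → 1 with weight 1 and length 1. So λ(A) = 1/1 = 1.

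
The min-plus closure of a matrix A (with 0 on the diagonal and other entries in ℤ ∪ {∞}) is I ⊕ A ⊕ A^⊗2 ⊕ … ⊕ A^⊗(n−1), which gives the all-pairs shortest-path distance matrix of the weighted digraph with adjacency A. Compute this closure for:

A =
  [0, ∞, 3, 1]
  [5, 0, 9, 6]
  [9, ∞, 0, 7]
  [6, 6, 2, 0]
Closure =
  [0, 7, 3, 1]
  [5, 0, 8, 6]
  [9, 13, 0, 7]
  [6, 6, 2, 0]

This is the Floyd-Warshall all-pairs shortest-path computation. For each intermediate vertex k = 0, 1, …, 3, update dist[i][j] ← min(dist[i][j], dist[i][k] + dist[k][j]). The final matrix gives, for each (i, j), the minimum total weight of any directed path from i to j (possibly empty when i = j).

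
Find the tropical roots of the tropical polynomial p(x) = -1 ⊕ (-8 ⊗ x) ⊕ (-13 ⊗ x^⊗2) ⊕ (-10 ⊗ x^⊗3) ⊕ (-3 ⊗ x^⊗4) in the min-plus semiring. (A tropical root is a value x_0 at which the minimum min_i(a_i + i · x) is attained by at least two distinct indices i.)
Roots: {-7, -3, 5, 7}

Each tropical root is a break point of the lower envelope of the lines y = a_i + i · x (there are 5 lines, with slopes 0, 1, ..., 4). Only the lines that attain the minimum somewhere contribute to roots; other lines are dominated. Here the surviving (envelope) indices are i = 4, i = 3, i = 2, i = 1, i = 0.
Intersections between consecutive envelope lines give the roots: for adjacent envelope indices i < j the intersection is x = (a_i − a_j) / (j − i). Reading off the sorted break points: {-7, -3, 5, 7}.
Verification: at each break x_0, at least two indices attain the minimum of min_i(a_i + i · x_0).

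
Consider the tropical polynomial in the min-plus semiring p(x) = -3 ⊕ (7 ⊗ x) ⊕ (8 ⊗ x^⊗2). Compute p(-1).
p(-1) = -3

A tropical monomial a ⊗ x^⊗i evaluates to a + i · x. Evaluating each term at x = -1:
  Term 0 contributes -3 + 0 · -1 = -3
  Term 1 contributes 7 + 1 · -1 = 6
  Term 2 contributes 8 + 2 · -1 = 6
p(-1) = ⊕ of these = min[-3, 6, 6] = -3.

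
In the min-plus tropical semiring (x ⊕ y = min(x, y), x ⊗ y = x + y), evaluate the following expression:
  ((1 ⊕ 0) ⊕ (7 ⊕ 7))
((1 ⊕ 0) ⊕ (7 ⊕ 7)) = 0

Expand innermost to outermost. Recall ⊕ takes the minimum of its arguments and ⊗ takes their sum. Working out the expression ((1 ⊕ 0) ⊕ (7 ⊕ 7)) gives 0.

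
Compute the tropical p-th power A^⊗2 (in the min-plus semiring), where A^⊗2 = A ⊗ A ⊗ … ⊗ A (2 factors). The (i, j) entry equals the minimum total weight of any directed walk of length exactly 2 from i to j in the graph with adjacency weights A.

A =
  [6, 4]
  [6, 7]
A^⊗2 =
  [10, 10]
  [12, 10]

Each entry (A^⊗2)_ij equals the minimum over all length-2 walks i = v_0 → v_1 → … → v_2 = j of Σ_t A[v_t][v_{t+1}]. For example, for (i, j) = (0, 1) we minimise over 2 possible intermediate vertex sequences; the minimum is 10, attained along the walk 0 → 0 → 1.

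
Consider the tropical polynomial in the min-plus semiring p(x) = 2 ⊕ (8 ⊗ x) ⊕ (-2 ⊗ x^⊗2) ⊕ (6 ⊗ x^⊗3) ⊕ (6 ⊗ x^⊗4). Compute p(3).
p(3) = 2

A tropical monomial a ⊗ x^⊗i evaluates to a + i · x. Evaluating each term at x = 3:
  Term 0 contributes 2 + 0 · 3 = 2
  Term 1 contributes 8 + 1 · 3 = 11
  Term 2 contributes -2 + 2 · 3 = 4
  Term 3 contributes 6 + 3 · 3 = 15
  Term 4 contributes 6 + 4 · 3 = 18
p(3) = ⊕ of these = min[2, 11, 4, 15, 18] = 2.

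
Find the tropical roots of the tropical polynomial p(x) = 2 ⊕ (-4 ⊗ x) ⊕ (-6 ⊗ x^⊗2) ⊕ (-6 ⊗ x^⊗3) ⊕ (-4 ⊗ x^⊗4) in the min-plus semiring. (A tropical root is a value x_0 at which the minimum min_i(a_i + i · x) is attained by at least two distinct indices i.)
Roots: {-2, 0, 2, 6}

Each tropical root is a break point of the lower envelope of the lines y = a_i + i · x (there are 5 lines, with slopes 0, 1, ..., 4). Only the lines that attain the minimum somewhere contribute to roots; other lines are dominated. Here the surviving (envelope) indices are i = 4, i = 3, i = 2, i = 1, i = 0.
Intersections between consecutive envelope lines give the roots: for adjacent envelope indices i < j the intersection is x = (a_i − a_j) / (j − i). Reading off the sorted break points: {-2, 0, 2, 6}.
Verification: at each break x_0, at least two indices attain the minimum of min_i(a_i + i · x_0).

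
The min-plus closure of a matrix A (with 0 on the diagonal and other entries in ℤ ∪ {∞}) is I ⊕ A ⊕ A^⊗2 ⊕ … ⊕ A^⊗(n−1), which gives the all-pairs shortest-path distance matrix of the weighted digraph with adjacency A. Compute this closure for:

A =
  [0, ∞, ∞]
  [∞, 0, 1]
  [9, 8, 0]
Closure =
  [0, ∞, ∞]
  [10, 0, 1]
  [9, 8, 0]

This is the Floyd-Warshall all-pairs shortest-path computation. For each intermediate vertex k = 0, 1, …, 2, update dist[i][j] ← min(dist[i][j], dist[i][k] + dist[k][j]). The final matrix gives, for each (i, j), the minimum total weight of any directed path from i to j (possibly empty when i = j).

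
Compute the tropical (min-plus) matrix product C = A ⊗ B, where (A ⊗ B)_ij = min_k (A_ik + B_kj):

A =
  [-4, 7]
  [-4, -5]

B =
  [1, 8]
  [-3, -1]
A ⊗ B =
  [-3, 4]
  [-8, -6]

Apply the min-plus product entry-by-entry:
  C[0][0] = min over k of (A[0][0] + B[0][0] = -4 + 1 = -3, A[0][1] + B[1][0] = 7 + -3 = 4) = -3 (attained at k = 0)
  C[0][1] = min over k of (A[0][0] + B[0][1] = -4 + 8 = 4, A[0][1] + B[1][1] = 7 + -1 = 6) = 4 (attained at k = 0)
  C[1][0] = min over k of (A[1][0] + B[0][0] = -4 + 1 = -3, A[1][1] + B[1][0] = -5 + -3 = -8) = -8 (attained at k = 1)
  C[1][1] = min over k of (A[1][0] + B[0][1] = -4 + 8 = 4, A[1][1] + B[1][1] = -5 + -1 = -6) = -6 (attained at k = 1)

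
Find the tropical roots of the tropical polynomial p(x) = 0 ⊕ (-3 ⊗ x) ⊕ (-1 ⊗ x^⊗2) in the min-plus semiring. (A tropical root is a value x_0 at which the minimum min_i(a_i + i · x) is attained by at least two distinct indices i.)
Roots: {-2, 3}

Each tropical root is a break point of the lower envelope of the lines y = a_i + i · x (there are 3 lines, with slopes 0, 1, ..., 2). Only the lines that attain the minimum somewhere contribute to roots; other lines are dominated. Here the surviving (envelope) indices are i = 2, i = 1, i = 0.
Intersections between consecutive envelope lines give the roots: for adjacent envelope indices i < j the intersection is x = (a_i − a_j) / (j − i). Reading off the sorted break points: {-2, 3}.
Verification: at each break x_0, at least two indices attain the minimum of min_i(a_i + i · x_0).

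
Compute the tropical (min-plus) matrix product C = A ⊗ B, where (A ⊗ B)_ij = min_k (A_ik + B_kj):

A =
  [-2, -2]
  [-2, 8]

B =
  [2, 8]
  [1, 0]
A ⊗ B =
  [-1, -2]
  [0, 6]

Apply the min-plus product entry-by-entry:
  C[0][0] = min over k of (A[0][0] + B[0][0] = -2 + 2 = 0, A[0][1] + B[1][0] = -2 + 1 = -1) = -1 (attained at k = 1)
  C[0][1] = min over k of (A[0][0] + B[0][1] = -2 + 8 = 6, A[0][1] + B[1][1] = -2 + 0 = -2) = -2 (attained at k = 1)
  C[1][0] = min over k of (A[1][0] + B[0][0] = -2 + 2 = 0, A[1][1] + B[1][0] = 8 + 1 = 9) = 0 (attained at k = 0)
  C[1][1] = min over k of (A[1][0] + B[0][1] = -2 + 8 = 6, A[1][1] + B[1][1] = 8 + 0 = 8) = 6 (attained at k = 0)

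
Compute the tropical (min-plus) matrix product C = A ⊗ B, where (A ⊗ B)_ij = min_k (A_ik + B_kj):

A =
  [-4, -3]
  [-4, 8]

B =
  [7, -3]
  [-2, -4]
A ⊗ B =
  [-5, -7]
  [3, -7]

Apply the min-plus product entry-by-entry:
  C[0][0] = min over k of (A[0][0] + B[0][0] = -4 + 7 = 3, A[0][1] + B[1][0] = -3 + -2 = -5) = -5 (attained at k = 1)
  C[0][1] = min over k of (A[0][0] + B[0][1] = -4 + -3 = -7, A[0][1] + B[1][1] = -3 + -4 = -7) = -7 (attained at k = 0)
  C[1][0] = min over k of (A[1][0] + B[0][0] = -4 + 7 = 3, A[1][1] + B[1][0] = 8 + -2 = 6) = 3 (attained at k = 0)
  C[1][1] = min over k of (A[1][0] + B[0][1] = -4 + -3 = -7, A[1][1] + B[1][1] = 8 + -4 = 4) = -7 (attained at k = 0)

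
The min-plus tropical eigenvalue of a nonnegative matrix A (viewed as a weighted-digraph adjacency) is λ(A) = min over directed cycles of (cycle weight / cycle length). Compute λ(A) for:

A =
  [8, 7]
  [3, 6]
λ(A) = 5

Enumerate directed cycles and compute their means (weight / length). Sample:
  cycle 0 → 0: weight = 8, length = 1, mean = 8/1 ≈ 8.000
  cycle 1 → 1: weight = 6, length = 1, mean = 6/1 ≈ 6.000
  cycle 0 → 1 → 0: weight = 10, length = 2, mean = 10/2 ≈ 5.000
  cycle 1 → 0 → 1: weight = 10, length = 2, mean = 10/2 ≈ 5.000
Minimum mean = 5.000, attained e.g. along the cycle 0 → 1 → 0 with weight 10 and length 2. So λ(A) = 10/2 = 5.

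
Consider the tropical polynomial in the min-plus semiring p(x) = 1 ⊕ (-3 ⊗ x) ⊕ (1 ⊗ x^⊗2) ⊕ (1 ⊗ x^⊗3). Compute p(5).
p(5) = 1

A tropical monomial a ⊗ x^⊗i evaluates to a + i · x. Evaluating each term at x = 5:
  Term 0 contributes 1 + 0 · 5 = 1
  Term 1 contributes -3 + 1 · 5 = 2
  Term 2 contributes 1 + 2 · 5 = 11
  Term 3 contributes 1 + 3 · 5 = 16
p(5) = ⊕ of these = min[1, 2, 11, 16] = 1.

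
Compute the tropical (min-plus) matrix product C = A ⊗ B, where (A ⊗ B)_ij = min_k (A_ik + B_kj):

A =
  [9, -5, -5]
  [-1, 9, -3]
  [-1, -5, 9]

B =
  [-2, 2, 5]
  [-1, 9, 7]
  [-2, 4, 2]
A ⊗ B =
  [-7, -1, -3]
  [-5, 1, -1]
  [-6, 1, 2]

Apply the min-plus product entry-by-entry:
  C[0][0] = min over k of (A[0][0] + B[0][0] = 9 + -2 = 7, A[0][1] + B[1][0] = -5 + -1 = -6, A[0][2] + B[2][0] = -5 + -2 = -7) = -7 (attained at k = 2)
  C[0][1] = min over k of (A[0][0] + B[0][1] = 9 + 2 = 11, A[0][1] + B[1][1] = -5 + 9 = 4, A[0][2] + B[2][1] = -5 + 4 = -1) = -1 (attained at k = 2)
  C[0][2] = min over k of (A[0][0] + B[0][2] = 9 + 5 = 14, A[0][1] + B[1][2] = -5 + 7 = 2, A[0][2] + B[2][2] = -5 + 2 = -3) = -3 (attained at k = 2)
  C[1][0] = min over k of (A[1][0] + B[0][0] = -1 + -2 = -3, A[1][1] + B[1][0] = 9 + -1 = 8, A[1][2] + B[2][0] = -3 + -2 = -5) = -5 (attained at k = 2)
  C[1][1] = min over k of (A[1][0] + B[0][1] = -1 + 2 = 1, A[1][1] + B[1][1] = 9 + 9 = 18, A[1][2] + B[2][1] = -3 + 4 = 1) = 1 (attained at k = 0)
  C[1][2] = min over k of (A[1][0] + B[0][2] = -1 + 5 = 4, A[1][1] + B[1][2] = 9 + 7 = 16, A[1][2] + B[2][2] = -3 + 2 = -1) = -1 (attained at k = 2)
  C[2][0] = min over k of (A[2][0] + B[0][0] = -1 + -2 = -3, A[2][1] + B[1][0] = -5 + -1 = -6, A[2][2] + B[2][0] = 9 + -2 = 7) = -6 (attained at k = 1)
  C[2][1] = min over k of (A[2][0] + B[0][1] = -1 + 2 = 1, A[2][1] + B[1][1] = -5 + 9 = 4, A[2][2] + B[2][1] = 9 + 4 = 13) = 1 (attained at k = 0)
  C[2][2] = min over k of (A[2][0] + B[0][2] = -1 + 5 = 4, A[2][1] + B[1][2] = -5 + 7 = 2, A[2][2] + B[2][2] = 9 + 2 = 11) = 2 (attained at k = 1)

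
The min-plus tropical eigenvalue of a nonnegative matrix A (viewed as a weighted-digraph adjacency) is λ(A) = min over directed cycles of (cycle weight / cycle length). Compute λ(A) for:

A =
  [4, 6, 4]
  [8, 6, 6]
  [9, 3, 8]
λ(A) = 4

Enumerate directed cycles and compute their means (weight / length). Sample:
  cycle 0 → 0: weight = 4, length = 1, mean = 4/1 ≈ 4.000
  cycle 1 → 1: weight = 6, length = 1, mean = 6/1 ≈ 6.000
  cycle 2 → 2: weight = 8, length = 1, mean = 8/1 ≈ 8.000
  cycle 0 → 1 → 0: weight = 14, length = 2, mean = 14/2 ≈ 7.000
  cycle 0 → 2 → 0: weight = 13, length = 2, mean = 13/2 ≈ 6.500
  cycle 1 → 0 → 1: weight = 14, length = 2, mean = 14/2 ≈ 7.000
Minimum mean = 4.000, attained e.g. along the cycle 0 → 0 with weight 4 and length 1. So λ(A) = 4/1 = 4.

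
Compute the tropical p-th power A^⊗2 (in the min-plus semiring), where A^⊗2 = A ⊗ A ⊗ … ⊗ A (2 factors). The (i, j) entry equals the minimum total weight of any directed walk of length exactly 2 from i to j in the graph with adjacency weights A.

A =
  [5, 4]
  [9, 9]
A^⊗2 =
  [10, 9]
  [14, 13]

Each entry (A^⊗2)_ij equals the minimum over all length-2 walks i = v_0 → v_1 → … → v_2 = j of Σ_t A[v_t][v_{t+1}]. For example, for (i, j) = (0, 1) we minimise over 2 possible intermediate vertex sequences; the minimum is 9, attained along the walk 0 → 0 → 1.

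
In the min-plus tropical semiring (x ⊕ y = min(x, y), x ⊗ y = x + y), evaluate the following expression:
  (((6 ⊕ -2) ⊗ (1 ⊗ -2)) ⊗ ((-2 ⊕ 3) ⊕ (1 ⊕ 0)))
(((6 ⊕ -2) ⊗ (1 ⊗ -2)) ⊗ ((-2 ⊕ 3) ⊕ (1 ⊕ 0))) = -5

Expand innermost to outermost. Recall ⊕ takes the minimum of its arguments and ⊗ takes their sum. Working out the expression (((6 ⊕ -2) ⊗ (1 ⊗ -2)) ⊗ ((-2 ⊕ 3) ⊕ (1 ⊕ 0))) gives -5.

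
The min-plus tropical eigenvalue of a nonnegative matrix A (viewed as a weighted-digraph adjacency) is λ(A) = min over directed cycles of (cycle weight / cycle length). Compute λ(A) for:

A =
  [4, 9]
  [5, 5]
λ(A) = 4

Enumerate directed cycles and compute their means (weight / length). Sample:
  cycle 0 → 0: weight = 4, length = 1, mean = 4/1 ≈ 4.000
  cycle 1 → 1: weight = 5, length = 1, mean = 5/1 ≈ 5.000
  cycle 0 → 1 → 0: weight = 14, length = 2, mean = 14/2 ≈ 7.000
  cycle 1 → 0 → 1: weight = 14, length = 2, mean = 14/2 ≈ 7.000
Minimum mean = 4.000, attained e.g. along the cycle 0 → 0 with weight 4 and length 1. So λ(A) = 4/1 = 4.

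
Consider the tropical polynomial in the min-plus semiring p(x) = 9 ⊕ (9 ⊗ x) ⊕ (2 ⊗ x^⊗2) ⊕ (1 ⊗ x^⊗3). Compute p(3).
p(3) = 8

A tropical monomial a ⊗ x^⊗i evaluates to a + i · x. Evaluating each term at x = 3:
  Term 0 contributes 9 + 0 · 3 = 9
  Term 1 contributes 9 + 1 · 3 = 12
  Term 2 contributes 2 + 2 · 3 = 8
  Term 3 contributes 1 + 3 · 3 = 10
p(3) = ⊕ of these = min[9, 12, 8, 10] = 8.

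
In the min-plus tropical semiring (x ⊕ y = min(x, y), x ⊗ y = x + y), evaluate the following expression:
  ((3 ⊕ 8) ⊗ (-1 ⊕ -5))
((3 ⊕ 8) ⊗ (-1 ⊕ -5)) = -2

Expand innermost to outermost. Recall ⊕ takes the minimum of its arguments and ⊗ takes their sum. Working out the expression ((3 ⊕ 8) ⊗ (-1 ⊕ -5)) gives -2.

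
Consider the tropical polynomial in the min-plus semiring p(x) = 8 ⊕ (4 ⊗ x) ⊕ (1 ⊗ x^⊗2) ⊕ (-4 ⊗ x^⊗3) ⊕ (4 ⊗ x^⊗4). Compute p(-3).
p(-3) = -13

A tropical monomial a ⊗ x^⊗i evaluates to a + i · x. Evaluating each term at x = -3:
  Term 0 contributes 8 + 0 · -3 = 8
  Term 1 contributes 4 + 1 · -3 = 1
  Term 2 contributes 1 + 2 · -3 = -5
  Term 3 contributes -4 + 3 · -3 = -13
  Term 4 contributes 4 + 4 · -3 = -8
p(-3) = ⊕ of these = min[8, 1, -5, -13, -8] = -13.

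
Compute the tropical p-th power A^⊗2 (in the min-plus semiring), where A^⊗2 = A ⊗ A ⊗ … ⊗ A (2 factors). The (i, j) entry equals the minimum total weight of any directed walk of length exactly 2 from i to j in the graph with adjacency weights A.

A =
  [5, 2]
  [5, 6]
A^⊗2 =
  [7, 7]
  [10, 7]

Each entry (A^⊗2)_ij equals the minimum over all length-2 walks i = v_0 → v_1 → … → v_2 = j of Σ_t A[v_t][v_{t+1}]. For example, for (i, j) = (0, 1) we minimise over 2 possible intermediate vertex sequences; the minimum is 7, attained along the walk 0 → 0 → 1.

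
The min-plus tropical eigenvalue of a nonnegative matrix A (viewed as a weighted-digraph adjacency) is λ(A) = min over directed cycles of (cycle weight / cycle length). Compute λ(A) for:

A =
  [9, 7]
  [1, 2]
λ(A) = 2

Enumerate directed cycles and compute their means (weight / length). Sample:
  cycle 0 → 0: weight = 9, length = 1, mean = 9/1 ≈ 9.000
  cycle 1 → 1: weight = 2, length = 1, mean = 2/1 ≈ 2.000
  cycle 0 → 1 → 0: weight = 8, length = 2, mean = 8/2 ≈ 4.000
  cycle 1 → 0 → 1: weight = 8, length = 2, mean = 8/2 ≈ 4.000
Minimum mean = 2.000, attained e.g. along the cycle 1 → 1 with weight 2 and length 1. So λ(A) = 2/1 = 2.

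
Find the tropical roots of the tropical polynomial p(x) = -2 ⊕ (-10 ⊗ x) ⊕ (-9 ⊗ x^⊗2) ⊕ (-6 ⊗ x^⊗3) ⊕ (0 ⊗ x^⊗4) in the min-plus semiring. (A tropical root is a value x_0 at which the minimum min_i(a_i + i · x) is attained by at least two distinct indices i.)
Roots: {-6, -3, -1, 8}

Each tropical root is a break point of the lower envelope of the lines y = a_i + i · x (there are 5 lines, with slopes 0, 1, ..., 4). Only the lines that attain the minimum somewhere contribute to roots; other lines are dominated. Here the surviving (envelope) indices are i = 4, i = 3, i = 2, i = 1, i = 0.
Intersections between consecutive envelope lines give the roots: for adjacent envelope indices i < j the intersection is x = (a_i − a_j) / (j − i). Reading off the sorted break points: {-6, -3, -1, 8}.
Verification: at each break x_0, at least two indices attain the minimum of min_i(a_i + i · x_0).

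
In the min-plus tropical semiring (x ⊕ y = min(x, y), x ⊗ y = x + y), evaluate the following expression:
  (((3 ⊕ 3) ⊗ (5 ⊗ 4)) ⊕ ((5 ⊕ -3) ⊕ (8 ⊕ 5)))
(((3 ⊕ 3) ⊗ (5 ⊗ 4)) ⊕ ((5 ⊕ -3) ⊕ (8 ⊕ 5))) = -3

Expand innermost to outermost. Recall ⊕ takes the minimum of its arguments and ⊗ takes their sum. Working out the expression (((3 ⊕ 3) ⊗ (5 ⊗ 4)) ⊕ ((5 ⊕ -3) ⊕ (8 ⊕ 5))) gives -3.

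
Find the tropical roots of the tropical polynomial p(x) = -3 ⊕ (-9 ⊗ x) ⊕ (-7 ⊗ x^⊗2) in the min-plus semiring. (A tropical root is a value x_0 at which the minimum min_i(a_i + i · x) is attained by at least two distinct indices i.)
Roots: {-2, 6}

Each tropical root is a break point of the lower envelope of the lines y = a_i + i · x (there are 3 lines, with slopes 0, 1, ..., 2). Only the lines that attain the minimum somewhere contribute to roots; other lines are dominated. Here the surviving (envelope) indices are i = 2, i = 1, i = 0.
Intersections between consecutive envelope lines give the roots: for adjacent envelope indices i < j the intersection is x = (a_i − a_j) / (j − i). Reading off the sorted break points: {-2, 6}.
Verification: at each break x_0, at least two indices attain the minimum of min_i(a_i + i · x_0).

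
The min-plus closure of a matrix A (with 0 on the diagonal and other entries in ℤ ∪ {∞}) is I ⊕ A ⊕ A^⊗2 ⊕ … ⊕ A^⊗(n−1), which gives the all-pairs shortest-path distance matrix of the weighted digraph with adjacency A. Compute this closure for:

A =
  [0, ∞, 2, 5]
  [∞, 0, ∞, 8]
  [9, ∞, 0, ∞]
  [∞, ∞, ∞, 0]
Closure =
  [0, ∞, 2, 5]
  [∞, 0, ∞, 8]
  [9, ∞, 0, 14]
  [∞, ∞, ∞, 0]

This is the Floyd-Warshall all-pairs shortest-path computation. For each intermediate vertex k = 0, 1, …, 3, update dist[i][j] ← min(dist[i][j], dist[i][k] + dist[k][j]). The final matrix gives, for each (i, j), the minimum total weight of any directed path from i to j (possibly empty when i = j).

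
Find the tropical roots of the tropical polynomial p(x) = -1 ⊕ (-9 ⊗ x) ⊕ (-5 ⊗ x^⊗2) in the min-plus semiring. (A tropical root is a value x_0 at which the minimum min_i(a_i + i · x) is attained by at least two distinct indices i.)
Roots: {-4, 8}

Each tropical root is a break point of the lower envelope of the lines y = a_i + i · x (there are 3 lines, with slopes 0, 1, ..., 2). Only the lines that attain the minimum somewhere contribute to roots; other lines are dominated. Here the surviving (envelope) indices are i = 2, i = 1, i = 0.
Intersections between consecutive envelope lines give the roots: for adjacent envelope indices i < j the intersection is x = (a_i − a_j) / (j − i). Reading off the sorted break points: {-4, 8}.
Verification: at each break x_0, at least two indices attain the minimum of min_i(a_i + i · x_0).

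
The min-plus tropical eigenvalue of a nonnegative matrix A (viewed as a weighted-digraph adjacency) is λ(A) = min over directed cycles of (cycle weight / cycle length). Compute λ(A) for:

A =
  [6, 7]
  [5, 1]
λ(A) = 1

Enumerate directed cycles and compute their means (weight / length). Sample:
  cycle 0 → 0: weight = 6, length = 1, mean = 6/1 ≈ 6.000
  cycle 1 → 1: weight = 1, length = 1, mean = 1/1 ≈ 1.000
  cycle 0 → 1 → 0: weight = 12, length = 2, mean = 12/2 ≈ 6.000
  cycle 1 → 0 → 1: weight = 12, length = 2, mean = 12/2 ≈ 6.000
Minimum mean = 1.000, attained e.g. along the cycle 1 → 1 with weight 1 and length 1. So λ(A) = 1/1 = 1.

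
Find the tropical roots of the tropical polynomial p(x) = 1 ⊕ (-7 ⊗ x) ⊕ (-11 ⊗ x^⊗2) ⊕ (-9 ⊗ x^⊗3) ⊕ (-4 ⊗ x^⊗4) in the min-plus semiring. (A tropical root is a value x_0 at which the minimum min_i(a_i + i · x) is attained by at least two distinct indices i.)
Roots: {-5, -2, 4, 8}

Each tropical root is a break point of the lower envelope of the lines y = a_i + i · x (there are 5 lines, with slopes 0, 1, ..., 4). Only the lines that attain the minimum somewhere contribute to roots; other lines are dominated. Here the surviving (envelope) indices are i = 4, i = 3, i = 2, i = 1, i = 0.
Intersections between consecutive envelope lines give the roots: for adjacent envelope indices i < j the intersection is x = (a_i − a_j) / (j − i). Reading off the sorted break points: {-5, -2, 4, 8}.
Verification: at each break x_0, at least two indices attain the minimum of min_i(a_i + i · x_0).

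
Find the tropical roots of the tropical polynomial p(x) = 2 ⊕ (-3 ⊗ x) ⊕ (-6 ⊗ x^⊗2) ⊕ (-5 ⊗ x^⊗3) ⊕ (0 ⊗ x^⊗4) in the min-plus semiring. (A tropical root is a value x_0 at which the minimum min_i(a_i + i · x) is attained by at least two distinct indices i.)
Roots: {-5, -1, 3, 5}

Each tropical root is a break point of the lower envelope of the lines y = a_i + i · x (there are 5 lines, with slopes 0, 1, ..., 4). Only the lines that attain the minimum somewhere contribute to roots; other lines are dominated. Here the surviving (envelope) indices are i = 4, i = 3, i = 2, i = 1, i = 0.
Intersections between consecutive envelope lines give the roots: for adjacent envelope indices i < j the intersection is x = (a_i − a_j) / (j − i). Reading off the sorted break points: {-5, -1, 3, 5}.
Verification: at each break x_0, at least two indices attain the minimum of min_i(a_i + i · x_0).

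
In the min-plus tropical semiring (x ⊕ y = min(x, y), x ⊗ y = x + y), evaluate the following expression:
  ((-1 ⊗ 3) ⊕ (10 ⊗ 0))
((-1 ⊗ 3) ⊕ (10 ⊗ 0)) = 2

Expand innermost to outermost. Recall ⊕ takes the minimum of its arguments and ⊗ takes their sum. Working out the expression ((-1 ⊗ 3) ⊕ (10 ⊗ 0)) gives 2.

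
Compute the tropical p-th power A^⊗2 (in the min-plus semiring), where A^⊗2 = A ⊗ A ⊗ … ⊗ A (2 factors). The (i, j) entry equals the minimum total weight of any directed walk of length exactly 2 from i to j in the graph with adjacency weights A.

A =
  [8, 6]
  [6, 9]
A^⊗2 =
  [12, 14]
  [14, 12]

Each entry (A^⊗2)_ij equals the minimum over all length-2 walks i = v_0 → v_1 → … → v_2 = j of Σ_t A[v_t][v_{t+1}]. For example, for (i, j) = (0, 1) we minimise over 2 possible intermediate vertex sequences; the minimum is 14, attained along the walk 0 → 0 → 1.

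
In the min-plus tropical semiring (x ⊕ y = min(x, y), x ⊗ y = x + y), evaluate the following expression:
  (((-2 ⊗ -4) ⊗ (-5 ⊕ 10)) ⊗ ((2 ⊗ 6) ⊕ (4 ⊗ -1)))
(((-2 ⊗ -4) ⊗ (-5 ⊕ 10)) ⊗ ((2 ⊗ 6) ⊕ (4 ⊗ -1))) = -8

Expand innermost to outermost. Recall ⊕ takes the minimum of its arguments and ⊗ takes their sum. Working out the expression (((-2 ⊗ -4) ⊗ (-5 ⊕ 10)) ⊗ ((2 ⊗ 6) ⊕ (4 ⊗ -1))) gives -8.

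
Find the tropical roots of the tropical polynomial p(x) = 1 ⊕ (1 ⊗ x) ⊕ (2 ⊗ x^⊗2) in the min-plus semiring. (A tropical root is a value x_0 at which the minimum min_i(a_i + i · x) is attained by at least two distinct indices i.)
Roots: {-1, 0}

Each tropical root is a break point of the lower envelope of the lines y = a_i + i · x (there are 3 lines, with slopes 0, 1, ..., 2). Only the lines that attain the minimum somewhere contribute to roots; other lines are dominated. Here the surviving (envelope) indices are i = 2, i = 1, i = 0.
Intersections between consecutive envelope lines give the roots: for adjacent envelope indices i < j the intersection is x = (a_i − a_j) / (j − i). Reading off the sorted break points: {-1, 0}.
Verification: at each break x_0, at least two indices attain the minimum of min_i(a_i + i · x_0).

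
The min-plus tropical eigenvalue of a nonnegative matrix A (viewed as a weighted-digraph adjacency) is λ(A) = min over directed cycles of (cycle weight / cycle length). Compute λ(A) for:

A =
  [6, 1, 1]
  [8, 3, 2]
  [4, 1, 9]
λ(A) = 3/2

Enumerate directed cycles and compute their means (weight / length). Sample:
  cycle 0 → 0: weight = 6, length = 1, mean = 6/1 ≈ 6.000
  cycle 1 → 1: weight = 3, length = 1, mean = 3/1 ≈ 3.000
  cycle 2 → 2: weight = 9, length = 1, mean = 9/1 ≈ 9.000
  cycle 0 → 1 → 0: weight = 9, length = 2, mean = 9/2 ≈ 4.500
  cycle 0 → 2 → 0: weight = 5, length = 2, mean = 5/2 ≈ 2.500
  cycle 1 → 0 → 1: weight = 9, length = 2, mean = 9/2 ≈ 4.500
Minimum mean = 1.500, attained e.g. along the cycle 1 → 2 → 1 with weight 3 and length 2. So λ(A) = 3/2 = 3/2.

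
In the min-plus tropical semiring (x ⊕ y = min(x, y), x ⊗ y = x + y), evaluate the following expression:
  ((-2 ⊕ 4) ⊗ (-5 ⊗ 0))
((-2 ⊕ 4) ⊗ (-5 ⊗ 0)) = -7

Expand innermost to outermost. Recall ⊕ takes the minimum of its arguments and ⊗ takes their sum. Working out the expression ((-2 ⊕ 4) ⊗ (-5 ⊗ 0)) gives -7.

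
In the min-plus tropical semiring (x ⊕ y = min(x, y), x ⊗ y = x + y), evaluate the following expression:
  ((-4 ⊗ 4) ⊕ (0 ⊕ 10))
((-4 ⊗ 4) ⊕ (0 ⊕ 10)) = 0

Expand innermost to outermost. Recall ⊕ takes the minimum of its arguments and ⊗ takes their sum. Working out the expression ((-4 ⊗ 4) ⊕ (0 ⊕ 10)) gives 0.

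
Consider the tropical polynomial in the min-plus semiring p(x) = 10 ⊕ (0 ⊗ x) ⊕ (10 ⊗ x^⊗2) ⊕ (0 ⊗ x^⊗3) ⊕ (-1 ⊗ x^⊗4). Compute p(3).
p(3) = 3

A tropical monomial a ⊗ x^⊗i evaluates to a + i · x. Evaluating each term at x = 3:
  Term 0 contributes 10 + 0 · 3 = 10
  Term 1 contributes 0 + 1 · 3 = 3
  Term 2 contributes 10 + 2 · 3 = 16
  Term 3 contributes 0 + 3 · 3 = 9
  Term 4 contributes -1 + 4 · 3 = 11
p(3) = ⊕ of these = min[10, 3, 16, 9, 11] = 3.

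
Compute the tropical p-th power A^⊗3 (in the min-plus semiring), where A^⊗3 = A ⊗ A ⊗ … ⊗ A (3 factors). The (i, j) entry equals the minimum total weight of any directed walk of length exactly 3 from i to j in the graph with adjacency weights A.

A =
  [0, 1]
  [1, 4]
A^⊗3 =
  [0, 1]
  [1, 2]

Each entry (A^⊗3)_ij equals the minimum over all length-3 walks i = v_0 → v_1 → … → v_3 = j of Σ_t A[v_t][v_{t+1}]. For example, for (i, j) = (0, 1) we minimise over 4 possible intermediate vertex sequences; the minimum is 1, attained along the walk 0 → 0 → 0 → 1.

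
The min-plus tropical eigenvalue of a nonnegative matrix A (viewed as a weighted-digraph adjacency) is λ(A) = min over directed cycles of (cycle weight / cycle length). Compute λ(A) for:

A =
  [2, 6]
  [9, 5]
λ(A) = 2

Enumerate directed cycles and compute their means (weight / length). Sample:
  cycle 0 → 0: weight = 2, length = 1, mean = 2/1 ≈ 2.000
  cycle 1 → 1: weight = 5, length = 1, mean = 5/1 ≈ 5.000
  cycle 0 → 1 → 0: weight = 15, length = 2, mean = 15/2 ≈ 7.500
  cycle 1 → 0 → 1: weight = 15, length = 2, mean = 15/2 ≈ 7.500
Minimum mean = 2.000, attained e.g. along the cycle 0 → 0 with weight 2 and length 1. So λ(A) = 2/1 = 2.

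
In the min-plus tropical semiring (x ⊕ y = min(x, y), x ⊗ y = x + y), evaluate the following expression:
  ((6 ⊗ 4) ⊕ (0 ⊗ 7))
((6 ⊗ 4) ⊕ (0 ⊗ 7)) = 7

Expand innermost to outermost. Recall ⊕ takes the minimum of its arguments and ⊗ takes their sum. Working out the expression ((6 ⊗ 4) ⊕ (0 ⊗ 7)) gives 7.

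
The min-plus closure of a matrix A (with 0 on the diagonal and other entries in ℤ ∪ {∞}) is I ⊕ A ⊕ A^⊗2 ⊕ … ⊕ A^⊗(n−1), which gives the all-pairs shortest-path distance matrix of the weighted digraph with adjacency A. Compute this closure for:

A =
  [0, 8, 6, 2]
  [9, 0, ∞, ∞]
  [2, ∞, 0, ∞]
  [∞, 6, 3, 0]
Closure =
  [0, 8, 5, 2]
  [9, 0, 14, 11]
  [2, 10, 0, 4]
  [5, 6, 3, 0]

This is the Floyd-Warshall all-pairs shortest-path computation. For each intermediate vertex k = 0, 1, …, 3, update dist[i][j] ← min(dist[i][j], dist[i][k] + dist[k][j]). The final matrix gives, for each (i, j), the minimum total weight of any directed path from i to j (possibly empty when i = j).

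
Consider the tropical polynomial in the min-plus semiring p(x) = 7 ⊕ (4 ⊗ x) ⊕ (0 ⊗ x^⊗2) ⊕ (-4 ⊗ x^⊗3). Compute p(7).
p(7) = 7

A tropical monomial a ⊗ x^⊗i evaluates to a + i · x. Evaluating each term at x = 7:
  Term 0 contributes 7 + 0 · 7 = 7
  Term 1 contributes 4 + 1 · 7 = 11
  Term 2 contributes 0 + 2 · 7 = 14
  Term 3 contributes -4 + 3 · 7 = 17
p(7) = ⊕ of these = min[7, 11, 14, 17] = 7.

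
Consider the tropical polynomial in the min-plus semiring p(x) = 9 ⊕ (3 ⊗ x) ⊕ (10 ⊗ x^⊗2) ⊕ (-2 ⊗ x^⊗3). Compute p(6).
p(6) = 9

A tropical monomial a ⊗ x^⊗i evaluates to a + i · x. Evaluating each term at x = 6:
  Term 0 contributes 9 + 0 · 6 = 9
  Term 1 contributes 3 + 1 · 6 = 9
  Term 2 contributes 10 + 2 · 6 = 22
  Term 3 contributes -2 + 3 · 6 = 16
p(6) = ⊕ of these = min[9, 9, 22, 16] = 9.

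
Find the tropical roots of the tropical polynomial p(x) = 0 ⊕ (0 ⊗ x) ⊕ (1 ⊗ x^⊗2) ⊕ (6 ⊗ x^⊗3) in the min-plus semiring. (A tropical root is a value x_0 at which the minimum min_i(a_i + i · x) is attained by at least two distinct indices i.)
Roots: {-5, -1, 0}

Each tropical root is a break point of the lower envelope of the lines y = a_i + i · x (there are 4 lines, with slopes 0, 1, ..., 3). Only the lines that attain the minimum somewhere contribute to roots; other lines are dominated. Here the surviving (envelope) indices are i = 3, i = 2, i = 1, i = 0.
Intersections between consecutive envelope lines give the roots: for adjacent envelope indices i < j the intersection is x = (a_i − a_j) / (j − i). Reading off the sorted break points: {-5, -1, 0}.
Verification: at each break x_0, at least two indices attain the minimum of min_i(a_i + i · x_0).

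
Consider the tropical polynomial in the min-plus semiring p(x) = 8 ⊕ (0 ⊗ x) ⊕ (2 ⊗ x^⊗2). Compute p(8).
p(8) = 8

A tropical monomial a ⊗ x^⊗i evaluates to a + i · x. Evaluating each term at x = 8:
  Term 0 contributes 8 + 0 · 8 = 8
  Term 1 contributes 0 + 1 · 8 = 8
  Term 2 contributes 2 + 2 · 8 = 18
p(8) = ⊕ of these = min[8, 8, 18] = 8.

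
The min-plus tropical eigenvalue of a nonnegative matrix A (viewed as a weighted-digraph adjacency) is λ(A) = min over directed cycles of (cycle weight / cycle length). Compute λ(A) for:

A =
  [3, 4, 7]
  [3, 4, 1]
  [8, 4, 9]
λ(A) = 5/2

Enumerate directed cycles and compute their means (weight / length). Sample:
  cycle 0 → 0: weight = 3, length = 1, mean = 3/1 ≈ 3.000
  cycle 1 → 1: weight = 4, length = 1, mean = 4/1 ≈ 4.000
  cycle 2 → 2: weight = 9, length = 1, mean = 9/1 ≈ 9.000
  cycle 0 → 1 → 0: weight = 7, length = 2, mean = 7/2 ≈ 3.500
  cycle 0 → 2 → 0: weight = 15, length = 2, mean = 15/2 ≈ 7.500
  cycle 1 → 0 → 1: weight = 7, length = 2, mean = 7/2 ≈ 3.500
Minimum mean = 2.500, attained e.g. along the cycle 1 → 2 → 1 with weight 5 and length 2. So λ(A) = 5/2 = 5/2.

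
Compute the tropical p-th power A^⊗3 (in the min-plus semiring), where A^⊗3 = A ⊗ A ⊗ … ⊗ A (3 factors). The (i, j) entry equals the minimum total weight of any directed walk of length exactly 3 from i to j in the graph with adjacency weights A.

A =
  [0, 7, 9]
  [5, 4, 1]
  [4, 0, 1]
A^⊗3 =
  [0, 7, 8]
  [5, 2, 2]
  [4, 1, 2]

Each entry (A^⊗3)_ij equals the minimum over all length-3 walks i = v_0 → v_1 → … → v_3 = j of Σ_t A[v_t][v_{t+1}]. For example, for (i, j) = (0, 2) we minimise over 9 possible intermediate vertex sequences; the minimum is 8, attained along the walk 0 → 0 → 1 → 2.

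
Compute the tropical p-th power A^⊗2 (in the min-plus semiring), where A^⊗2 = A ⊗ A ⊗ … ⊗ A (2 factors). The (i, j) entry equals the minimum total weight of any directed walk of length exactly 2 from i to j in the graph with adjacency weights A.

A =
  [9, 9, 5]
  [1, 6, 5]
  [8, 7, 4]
A^⊗2 =
  [10, 12, 9]
  [7, 10, 6]
  [8, 11, 8]

Each entry (A^⊗2)_ij equals the minimum over all length-2 walks i = v_0 → v_1 → … → v_2 = j of Σ_t A[v_t][v_{t+1}]. For example, for (i, j) = (0, 2) we minimise over 3 possible intermediate vertex sequences; the minimum is 9, attained along the walk 0 → 2 → 2.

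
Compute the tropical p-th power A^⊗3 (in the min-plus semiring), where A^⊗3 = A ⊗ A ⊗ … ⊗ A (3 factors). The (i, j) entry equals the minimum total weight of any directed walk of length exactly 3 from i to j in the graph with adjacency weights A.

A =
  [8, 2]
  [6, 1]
A^⊗3 =
  [9, 4]
  [8, 3]

Each entry (A^⊗3)_ij equals the minimum over all length-3 walks i = v_0 → v_1 → … → v_3 = j of Σ_t A[v_t][v_{t+1}]. For example, for (i, j) = (0, 1) we minimise over 4 possible intermediate vertex sequences; the minimum is 4, attained along the walk 0 → 1 → 1 → 1.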